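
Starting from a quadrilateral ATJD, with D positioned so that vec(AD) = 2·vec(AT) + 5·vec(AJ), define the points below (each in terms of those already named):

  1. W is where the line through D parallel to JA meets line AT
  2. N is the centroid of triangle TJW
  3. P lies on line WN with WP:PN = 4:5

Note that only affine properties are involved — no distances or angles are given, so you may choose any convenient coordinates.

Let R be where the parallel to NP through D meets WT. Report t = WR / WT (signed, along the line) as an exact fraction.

t = -15

Choose coordinates A = (0, 0), T = (1, 0), J = (0, 1), D = (2, 5).
1. W is where the line through D parallel to JA meets line AT ⇒ W = (2, 0)
2. N is the centroid of triangle TJW ⇒ N = (1, 1/3)
3. P lies on line WN with WP:PN = 4:5 ⇒ P = (14/9, 4/27)
through D parallel to NP: direction (5/9, -5/27); meets WT at R = (17, 0)
R = W + t·(T−W) with t = -15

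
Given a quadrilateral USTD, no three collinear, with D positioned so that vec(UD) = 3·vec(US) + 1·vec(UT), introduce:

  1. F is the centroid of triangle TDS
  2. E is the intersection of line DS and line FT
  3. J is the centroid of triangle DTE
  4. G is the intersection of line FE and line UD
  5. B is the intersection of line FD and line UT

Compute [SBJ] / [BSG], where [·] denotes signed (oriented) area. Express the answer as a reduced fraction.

[SBJ]:[BSG] = -77/60

Assign U = (0, 0), S = (1, 0), T = (0, 1), D = (3, 1) — the answer is frame-independent, so this choice is without loss of generality.
1. F is the centroid of triangle TDS ⇒ F = (4/3, 2/3)
2. E is the intersection of line DS and line FT ⇒ E = (2, 1/2)
3. J is the centroid of triangle DTE ⇒ J = (5/3, 5/6)
4. G is the intersection of line FE and line UD ⇒ G = (12/7, 4/7)
5. B is the intersection of line FD and line UT ⇒ B = (0, 2/5)
2·[SBJ] = -11/10, 2·[BSG] = 6/7
[SBJ]:[BSG] = -11/10:6/7 = -77/60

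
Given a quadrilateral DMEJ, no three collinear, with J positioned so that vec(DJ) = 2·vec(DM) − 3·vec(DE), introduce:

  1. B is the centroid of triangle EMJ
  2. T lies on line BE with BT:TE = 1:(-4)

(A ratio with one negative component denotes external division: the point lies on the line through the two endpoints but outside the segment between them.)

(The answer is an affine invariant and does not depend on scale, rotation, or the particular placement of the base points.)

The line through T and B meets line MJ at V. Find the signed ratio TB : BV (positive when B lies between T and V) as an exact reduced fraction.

Assign D = (0, 0), M = (1, 0), E = (0, 1), J = (2, -3) — the answer is frame-independent, so this choice is without loss of generality.
1. B is the centroid of triangle EMJ ⇒ B = (1, -2/3)
2. T lies on line BE with BT:TE = 1:(-4) ⇒ T = (4/3, -11/9)
line TB meets MJ at V = (3/2, -3/2)
B = T + t·(V−T) with t = -2, so TB:BV = -2:3

TB:BV = -2/3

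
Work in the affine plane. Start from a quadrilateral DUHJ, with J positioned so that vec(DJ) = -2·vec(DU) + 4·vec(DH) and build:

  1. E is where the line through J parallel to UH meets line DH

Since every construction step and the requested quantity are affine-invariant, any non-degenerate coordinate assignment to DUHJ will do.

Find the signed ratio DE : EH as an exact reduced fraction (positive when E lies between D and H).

Set D = (0, 0), U = (1, 0), H = (0, 1), J = (-2, 4); any affine frame gives the same invariant.
1. E is where the line through J parallel to UH meets line DH ⇒ E = (0, 2)
E = D + t·(H−D) with t = 2, so DE:EH = t:(1−t) = 2:-1

DE:EH = -2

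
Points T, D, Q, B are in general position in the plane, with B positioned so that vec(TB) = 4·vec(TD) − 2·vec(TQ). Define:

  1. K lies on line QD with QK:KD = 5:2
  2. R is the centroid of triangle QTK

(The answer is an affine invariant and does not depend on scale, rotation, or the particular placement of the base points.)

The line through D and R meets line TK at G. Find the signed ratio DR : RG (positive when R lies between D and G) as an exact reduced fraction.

DR:RG = -11/5

Assign T = (0, 0), D = (1, 0), Q = (0, 1), B = (4, -2) — the answer is frame-independent, so this choice is without loss of generality.
1. K lies on line QD with QK:KD = 5:2 ⇒ K = (5/7, 2/7)
2. R is the centroid of triangle QTK ⇒ R = (5/21, 3/7)
line DR meets TK at G = (45/77, 18/77)
R = D + t·(G−D) with t = 11/6, so DR:RG = 11/6:-5/6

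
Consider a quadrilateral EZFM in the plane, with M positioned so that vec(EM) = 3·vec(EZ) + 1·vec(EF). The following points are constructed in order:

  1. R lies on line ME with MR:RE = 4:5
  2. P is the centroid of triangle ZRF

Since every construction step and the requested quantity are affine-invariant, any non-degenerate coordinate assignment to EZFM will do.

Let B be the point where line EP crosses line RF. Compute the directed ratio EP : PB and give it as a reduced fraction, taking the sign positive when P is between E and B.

EP:PB = 34/11

Assign E = (0, 0), Z = (1, 0), F = (0, 1), M = (3, 1) — the answer is frame-independent, so this choice is without loss of generality.
1. R lies on line ME with MR:RE = 4:5 ⇒ R = (5/3, 5/9)
2. P is the centroid of triangle ZRF ⇒ P = (8/9, 14/27)
line EP meets RF at B = (20/17, 35/51)
P = E + t·(B−E) with t = 34/45, so EP:PB = 34/45:11/45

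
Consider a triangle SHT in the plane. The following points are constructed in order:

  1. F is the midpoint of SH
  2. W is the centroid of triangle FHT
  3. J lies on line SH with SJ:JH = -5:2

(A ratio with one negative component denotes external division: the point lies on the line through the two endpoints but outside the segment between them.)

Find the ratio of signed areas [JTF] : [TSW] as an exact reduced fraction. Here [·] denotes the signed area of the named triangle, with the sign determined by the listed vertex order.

[JTF]:[TSW] = 7/3

Work in coordinates with S = (0, 0), H = (1, 0), T = (0, 1).
1. F is the midpoint of SH ⇒ F = (1/2, 0)
2. W is the centroid of triangle FHT ⇒ W = (1/2, 1/3)
3. J lies on line SH with SJ:JH = -5:2 ⇒ J = (5/3, 0)
2·[JTF] = 7/6, 2·[TSW] = 1/2
[JTF]:[TSW] = 7/6:1/2 = 7/3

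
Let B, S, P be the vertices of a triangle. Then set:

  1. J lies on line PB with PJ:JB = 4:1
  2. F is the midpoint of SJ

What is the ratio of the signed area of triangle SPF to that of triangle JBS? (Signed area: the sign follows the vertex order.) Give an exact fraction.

[SPF]:[JBS] = 2

Choose coordinates B = (0, 0), S = (1, 0), P = (0, 1).
1. J lies on line PB with PJ:JB = 4:1 ⇒ J = (0, 1/5)
2. F is the midpoint of SJ ⇒ F = (1/2, 1/10)
2·[SPF] = 2/5, 2·[JBS] = 1/5
[SPF]:[JBS] = 2/5:1/5 = 2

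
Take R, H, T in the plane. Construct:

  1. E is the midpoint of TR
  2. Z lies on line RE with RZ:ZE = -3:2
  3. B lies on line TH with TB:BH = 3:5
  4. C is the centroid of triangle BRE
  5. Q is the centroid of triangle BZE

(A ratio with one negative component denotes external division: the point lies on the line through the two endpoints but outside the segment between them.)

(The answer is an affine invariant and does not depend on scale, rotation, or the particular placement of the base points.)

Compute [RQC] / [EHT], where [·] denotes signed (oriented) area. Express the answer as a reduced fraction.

[RQC]:[EHT] = -1/8

Assign R = (0, 0), H = (1, 0), T = (0, 1) — the answer is frame-independent, so this choice is without loss of generality.
1. E is the midpoint of TR ⇒ E = (0, 1/2)
2. Z lies on line RE with RZ:ZE = -3:2 ⇒ Z = (0, 3/2)
3. B lies on line TH with TB:BH = 3:5 ⇒ B = (3/8, 5/8)
4. C is the centroid of triangle BRE ⇒ C = (1/8, 3/8)
5. Q is the centroid of triangle BZE ⇒ Q = (1/8, 7/8)
2·[RQC] = -1/16, 2·[EHT] = 1/2
[RQC]:[EHT] = -1/16:1/2 = -1/8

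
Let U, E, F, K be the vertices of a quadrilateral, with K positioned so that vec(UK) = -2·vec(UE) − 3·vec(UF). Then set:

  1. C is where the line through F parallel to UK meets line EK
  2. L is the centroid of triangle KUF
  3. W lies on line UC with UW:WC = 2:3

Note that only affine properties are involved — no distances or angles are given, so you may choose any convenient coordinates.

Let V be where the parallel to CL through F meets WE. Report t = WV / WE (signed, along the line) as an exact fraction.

t = -2/3

Choose coordinates U = (0, 0), E = (1, 0), F = (0, 1), K = (-2, -3).
1. C is where the line through F parallel to UK meets line EK ⇒ C = (-4, -5)
2. L is the centroid of triangle KUF ⇒ L = (-2/3, -2/3)
3. W lies on line UC with UW:WC = 2:3 ⇒ W = (-8/5, -2)
through F parallel to CL: direction (10/3, 13/3); meets WE at V = (-10/3, -10/3)
V = W + t·(E−W) with t = -2/3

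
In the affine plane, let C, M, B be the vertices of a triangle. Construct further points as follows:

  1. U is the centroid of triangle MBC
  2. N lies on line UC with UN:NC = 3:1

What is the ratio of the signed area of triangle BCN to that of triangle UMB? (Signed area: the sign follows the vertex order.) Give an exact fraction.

Assign C = (0, 0), M = (1, 0), B = (0, 1) — the answer is frame-independent, so this choice is without loss of generality.
1. U is the centroid of triangle MBC ⇒ U = (1/3, 1/3)
2. N lies on line UC with UN:NC = 3:1 ⇒ N = (1/12, 1/12)
2·[BCN] = 1/12, 2·[UMB] = 1/3
[BCN]:[UMB] = 1/12:1/3 = 1/4

[BCN]:[UMB] = 1/4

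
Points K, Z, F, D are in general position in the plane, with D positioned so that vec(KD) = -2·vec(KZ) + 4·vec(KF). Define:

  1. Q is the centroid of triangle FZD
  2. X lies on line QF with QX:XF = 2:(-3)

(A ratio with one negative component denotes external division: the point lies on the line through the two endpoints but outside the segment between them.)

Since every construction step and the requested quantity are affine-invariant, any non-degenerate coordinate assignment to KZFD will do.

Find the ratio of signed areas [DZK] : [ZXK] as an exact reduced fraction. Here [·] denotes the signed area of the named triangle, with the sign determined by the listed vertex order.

Assign K = (0, 0), Z = (1, 0), F = (0, 1), D = (-2, 4) — the answer is frame-independent, so this choice is without loss of generality.
1. Q is the centroid of triangle FZD ⇒ Q = (-1/3, 5/3)
2. X lies on line QF with QX:XF = 2:(-3) ⇒ X = (-1, 3)
2·[DZK] = -4, 2·[ZXK] = 3
[DZK]:[ZXK] = -4:3 = -4/3

[DZK]:[ZXK] = -4/3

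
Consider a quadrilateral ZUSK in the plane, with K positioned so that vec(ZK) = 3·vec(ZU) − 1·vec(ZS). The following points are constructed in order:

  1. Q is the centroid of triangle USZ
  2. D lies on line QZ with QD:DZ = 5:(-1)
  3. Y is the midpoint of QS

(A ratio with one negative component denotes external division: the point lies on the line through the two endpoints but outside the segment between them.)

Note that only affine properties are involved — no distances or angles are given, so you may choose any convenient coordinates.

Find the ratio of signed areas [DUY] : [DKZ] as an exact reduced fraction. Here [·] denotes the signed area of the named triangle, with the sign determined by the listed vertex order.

[DUY]:[DKZ] = 19/8

Set Z = (0, 0), U = (1, 0), S = (0, 1), K = (3, -1); any affine frame gives the same invariant.
1. Q is the centroid of triangle USZ ⇒ Q = (1/3, 1/3)
2. D lies on line QZ with QD:DZ = 5:(-1) ⇒ D = (-1/12, -1/12)
3. Y is the midpoint of QS ⇒ Y = (1/6, 2/3)
2·[DUY] = 19/24, 2·[DKZ] = 1/3
[DUY]:[DKZ] = 19/24:1/3 = 19/8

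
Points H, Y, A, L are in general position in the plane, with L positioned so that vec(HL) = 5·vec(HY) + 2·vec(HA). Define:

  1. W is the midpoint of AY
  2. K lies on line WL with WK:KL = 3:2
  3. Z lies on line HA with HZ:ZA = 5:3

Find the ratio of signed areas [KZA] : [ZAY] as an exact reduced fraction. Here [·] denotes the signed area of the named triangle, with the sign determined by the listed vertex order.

Assign H = (0, 0), Y = (1, 0), A = (0, 1), L = (5, 2) — the answer is frame-independent, so this choice is without loss of generality.
1. W is the midpoint of AY ⇒ W = (1/2, 1/2)
2. K lies on line WL with WK:KL = 3:2 ⇒ K = (16/5, 7/5)
3. Z lies on line HA with HZ:ZA = 5:3 ⇒ Z = (0, 5/8)
2·[KZA] = -6/5, 2·[ZAY] = -3/8
[KZA]:[ZAY] = -6/5:-3/8 = 16/5

[KZA]:[ZAY] = 16/5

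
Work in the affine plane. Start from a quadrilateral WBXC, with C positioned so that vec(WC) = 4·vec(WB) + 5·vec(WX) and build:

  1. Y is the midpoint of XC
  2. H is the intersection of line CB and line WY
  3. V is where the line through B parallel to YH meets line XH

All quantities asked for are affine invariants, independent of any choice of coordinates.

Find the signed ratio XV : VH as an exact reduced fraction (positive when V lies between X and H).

XV:VH = -5/3

Set W = (0, 0), B = (1, 0), X = (0, 1), C = (4, 5); any affine frame gives the same invariant.
1. Y is the midpoint of XC ⇒ Y = (2, 3)
2. H is the intersection of line CB and line WY ⇒ H = (10, 15)
3. V is where the line through B parallel to YH meets line XH ⇒ V = (25, 36)
V = X + t·(H−X) with t = 5/2, so XV:VH = t:(1−t) = 5/2:-3/2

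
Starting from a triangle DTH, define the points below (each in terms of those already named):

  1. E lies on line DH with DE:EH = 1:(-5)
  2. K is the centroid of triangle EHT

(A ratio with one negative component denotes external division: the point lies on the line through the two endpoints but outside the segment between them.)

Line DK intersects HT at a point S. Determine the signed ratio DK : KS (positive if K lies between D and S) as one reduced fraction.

DK:KS = 7/5

Assign D = (0, 0), T = (1, 0), H = (0, 1) — the answer is frame-independent, so this choice is without loss of generality.
1. E lies on line DH with DE:EH = 1:(-5) ⇒ E = (0, -1/4)
2. K is the centroid of triangle EHT ⇒ K = (1/3, 1/4)
line DK meets HT at S = (4/7, 3/7)
K = D + t·(S−D) with t = 7/12, so DK:KS = 7/12:5/12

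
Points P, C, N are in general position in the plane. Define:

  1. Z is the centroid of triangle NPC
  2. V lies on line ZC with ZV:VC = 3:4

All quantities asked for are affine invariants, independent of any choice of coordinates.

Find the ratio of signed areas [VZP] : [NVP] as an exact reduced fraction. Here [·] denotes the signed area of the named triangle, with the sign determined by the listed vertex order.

[VZP]:[NVP] = -3/13

Assign P = (0, 0), C = (1, 0), N = (0, 1) — the answer is frame-independent, so this choice is without loss of generality.
1. Z is the centroid of triangle NPC ⇒ Z = (1/3, 1/3)
2. V lies on line ZC with ZV:VC = 3:4 ⇒ V = (13/21, 4/21)
2·[VZP] = 1/7, 2·[NVP] = -13/21
[VZP]:[NVP] = 1/7:-13/21 = -3/13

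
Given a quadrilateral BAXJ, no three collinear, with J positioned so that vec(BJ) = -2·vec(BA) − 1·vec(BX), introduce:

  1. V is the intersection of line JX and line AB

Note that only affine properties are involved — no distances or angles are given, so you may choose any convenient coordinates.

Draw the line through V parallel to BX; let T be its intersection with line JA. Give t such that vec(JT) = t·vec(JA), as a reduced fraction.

t = 1/3

Assign B = (0, 0), A = (1, 0), X = (0, 1), J = (-2, -1) — the answer is frame-independent, so this choice is without loss of generality.
1. V is the intersection of line JX and line AB ⇒ V = (-1, 0)
through V parallel to BX: direction (0, 1); meets JA at T = (-1, -2/3)
T = J + t·(A−J) with t = 1/3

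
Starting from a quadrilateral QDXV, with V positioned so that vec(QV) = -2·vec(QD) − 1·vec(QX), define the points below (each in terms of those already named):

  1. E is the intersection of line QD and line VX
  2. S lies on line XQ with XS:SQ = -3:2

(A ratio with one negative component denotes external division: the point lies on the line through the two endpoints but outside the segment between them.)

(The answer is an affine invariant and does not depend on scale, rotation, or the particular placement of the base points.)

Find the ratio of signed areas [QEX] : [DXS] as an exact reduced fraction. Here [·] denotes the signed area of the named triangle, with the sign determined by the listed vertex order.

[QEX]:[DXS] = -1/3

Work in coordinates with Q = (0, 0), D = (1, 0), X = (0, 1), V = (-2, -1).
1. E is the intersection of line QD and line VX ⇒ E = (-1, 0)
2. S lies on line XQ with XS:SQ = -3:2 ⇒ S = (0, -2)
2·[QEX] = -1, 2·[DXS] = 3
[QEX]:[DXS] = -1:3 = -1/3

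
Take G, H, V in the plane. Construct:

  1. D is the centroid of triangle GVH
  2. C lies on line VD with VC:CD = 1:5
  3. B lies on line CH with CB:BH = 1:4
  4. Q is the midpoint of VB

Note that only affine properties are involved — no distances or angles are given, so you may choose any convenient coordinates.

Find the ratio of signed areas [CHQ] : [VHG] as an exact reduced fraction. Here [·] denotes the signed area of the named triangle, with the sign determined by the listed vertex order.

[CHQ]:[VHG] = -1/36

Set G = (0, 0), H = (1, 0), V = (0, 1); any affine frame gives the same invariant.
1. D is the centroid of triangle GVH ⇒ D = (1/3, 1/3)
2. C lies on line VD with VC:CD = 1:5 ⇒ C = (1/18, 8/9)
3. B lies on line CH with CB:BH = 1:4 ⇒ B = (11/45, 32/45)
4. Q is the midpoint of VB ⇒ Q = (11/90, 77/90)
2·[CHQ] = 1/36, 2·[VHG] = -1
[CHQ]:[VHG] = 1/36:-1 = -1/36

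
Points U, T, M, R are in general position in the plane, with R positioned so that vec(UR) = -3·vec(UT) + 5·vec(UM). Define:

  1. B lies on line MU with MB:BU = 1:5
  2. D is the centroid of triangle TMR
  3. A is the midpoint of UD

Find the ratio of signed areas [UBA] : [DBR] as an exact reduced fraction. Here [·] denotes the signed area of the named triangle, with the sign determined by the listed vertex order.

Work in coordinates with U = (0, 0), T = (1, 0), M = (0, 1), R = (-3, 5).
1. B lies on line MU with MB:BU = 1:5 ⇒ B = (0, 5/6)
2. D is the centroid of triangle TMR ⇒ D = (-2/3, 2)
3. A is the midpoint of UD ⇒ A = (-1/3, 1)
2·[UBA] = 5/18, 2·[DBR] = -13/18
[UBA]:[DBR] = 5/18:-13/18 = -5/13

[UBA]:[DBR] = -5/13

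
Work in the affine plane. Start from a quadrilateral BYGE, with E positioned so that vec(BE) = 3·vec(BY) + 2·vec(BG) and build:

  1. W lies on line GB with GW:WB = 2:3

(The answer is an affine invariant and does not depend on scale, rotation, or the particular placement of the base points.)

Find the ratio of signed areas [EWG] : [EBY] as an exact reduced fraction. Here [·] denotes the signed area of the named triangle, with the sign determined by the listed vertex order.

[EWG]:[EBY] = -3/5

Assign B = (0, 0), Y = (1, 0), G = (0, 1), E = (3, 2) — the answer is frame-independent, so this choice is without loss of generality.
1. W lies on line GB with GW:WB = 2:3 ⇒ W = (0, 3/5)
2·[EWG] = -6/5, 2·[EBY] = 2
[EWG]:[EBY] = -6/5:2 = -3/5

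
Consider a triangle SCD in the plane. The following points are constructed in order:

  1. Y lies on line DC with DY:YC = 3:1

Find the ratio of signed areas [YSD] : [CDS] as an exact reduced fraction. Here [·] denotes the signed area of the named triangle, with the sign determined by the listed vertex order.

Choose coordinates S = (0, 0), C = (1, 0), D = (0, 1).
1. Y lies on line DC with DY:YC = 3:1 ⇒ Y = (3/4, 1/4)
2·[YSD] = -3/4, 2·[CDS] = 1
[YSD]:[CDS] = -3/4:1 = -3/4

[YSD]:[CDS] = -3/4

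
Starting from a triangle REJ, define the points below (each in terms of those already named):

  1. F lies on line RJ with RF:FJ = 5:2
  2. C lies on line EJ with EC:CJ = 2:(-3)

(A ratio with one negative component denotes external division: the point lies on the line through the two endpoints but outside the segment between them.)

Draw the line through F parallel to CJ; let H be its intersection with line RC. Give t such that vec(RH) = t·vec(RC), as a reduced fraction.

t = 5/7

Assign R = (0, 0), E = (1, 0), J = (0, 1) — the answer is frame-independent, so this choice is without loss of generality.
1. F lies on line RJ with RF:FJ = 5:2 ⇒ F = (0, 5/7)
2. C lies on line EJ with EC:CJ = 2:(-3) ⇒ C = (3, -2)
through F parallel to CJ: direction (-3, 3); meets RC at H = (15/7, -10/7)
H = R + t·(C−R) with t = 5/7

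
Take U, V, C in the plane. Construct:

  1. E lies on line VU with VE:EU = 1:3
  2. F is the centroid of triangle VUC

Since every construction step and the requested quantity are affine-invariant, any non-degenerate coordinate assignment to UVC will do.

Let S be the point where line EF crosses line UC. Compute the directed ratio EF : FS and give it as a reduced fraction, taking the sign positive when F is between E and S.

Work in coordinates with U = (0, 0), V = (1, 0), C = (0, 1).
1. E lies on line VU with VE:EU = 1:3 ⇒ E = (3/4, 0)
2. F is the centroid of triangle VUC ⇒ F = (1/3, 1/3)
line EF meets UC at S = (0, 3/5)
F = E + t·(S−E) with t = 5/9, so EF:FS = 5/9:4/9

EF:FS = 5/4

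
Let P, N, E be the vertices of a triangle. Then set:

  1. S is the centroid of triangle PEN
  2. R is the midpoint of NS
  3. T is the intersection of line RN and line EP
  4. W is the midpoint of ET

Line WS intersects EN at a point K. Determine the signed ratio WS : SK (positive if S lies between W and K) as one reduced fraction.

Set P = (0, 0), N = (1, 0), E = (0, 1); any affine frame gives the same invariant.
1. S is the centroid of triangle PEN ⇒ S = (1/3, 1/3)
2. R is the midpoint of NS ⇒ R = (2/3, 1/6)
3. T is the intersection of line RN and line EP ⇒ T = (0, 1/2)
4. W is the midpoint of ET ⇒ W = (0, 3/4)
line WS meets EN at K = (-1, 2)
S = W + t·(K−W) with t = -1/3, so WS:SK = -1/3:4/3

WS:SK = -1/4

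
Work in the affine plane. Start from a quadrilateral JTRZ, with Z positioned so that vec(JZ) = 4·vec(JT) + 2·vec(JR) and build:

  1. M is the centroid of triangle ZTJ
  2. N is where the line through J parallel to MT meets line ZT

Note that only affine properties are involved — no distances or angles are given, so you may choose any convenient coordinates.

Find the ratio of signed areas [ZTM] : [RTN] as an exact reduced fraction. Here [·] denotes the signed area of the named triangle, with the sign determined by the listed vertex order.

[ZTM]:[RTN] = 2/15

Choose coordinates J = (0, 0), T = (1, 0), R = (0, 1), Z = (4, 2).
1. M is the centroid of triangle ZTJ ⇒ M = (5/3, 2/3)
2. N is where the line through J parallel to MT meets line ZT ⇒ N = (-2, -2)
2·[ZTM] = -2/3, 2·[RTN] = -5
[ZTM]:[RTN] = -2/3:-5 = 2/15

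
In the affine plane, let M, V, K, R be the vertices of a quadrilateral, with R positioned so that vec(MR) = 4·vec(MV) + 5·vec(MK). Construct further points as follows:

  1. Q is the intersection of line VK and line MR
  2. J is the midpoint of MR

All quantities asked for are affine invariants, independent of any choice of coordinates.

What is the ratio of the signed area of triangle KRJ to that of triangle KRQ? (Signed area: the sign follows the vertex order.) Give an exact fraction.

[KRJ]:[KRQ] = 9/16

Work in coordinates with M = (0, 0), V = (1, 0), K = (0, 1), R = (4, 5).
1. Q is the intersection of line VK and line MR ⇒ Q = (4/9, 5/9)
2. J is the midpoint of MR ⇒ J = (2, 5/2)
2·[KRJ] = -2, 2·[KRQ] = -32/9
[KRJ]:[KRQ] = -2:-32/9 = 9/16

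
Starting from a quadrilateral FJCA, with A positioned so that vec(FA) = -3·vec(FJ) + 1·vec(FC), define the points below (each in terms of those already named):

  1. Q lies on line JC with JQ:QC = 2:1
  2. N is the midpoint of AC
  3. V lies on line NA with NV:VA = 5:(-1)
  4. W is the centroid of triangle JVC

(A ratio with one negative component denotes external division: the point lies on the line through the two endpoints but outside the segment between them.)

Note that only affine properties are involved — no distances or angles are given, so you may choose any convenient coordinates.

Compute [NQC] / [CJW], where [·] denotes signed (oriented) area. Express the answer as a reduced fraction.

[NQC]:[CJW] = -4/9

Assign F = (0, 0), J = (1, 0), C = (0, 1), A = (-3, 1) — the answer is frame-independent, so this choice is without loss of generality.
1. Q lies on line JC with JQ:QC = 2:1 ⇒ Q = (1/3, 2/3)
2. N is the midpoint of AC ⇒ N = (-3/2, 1)
3. V lies on line NA with NV:VA = 5:(-1) ⇒ V = (-27/8, 1)
4. W is the centroid of triangle JVC ⇒ W = (-19/24, 2/3)
2·[NQC] = 1/2, 2·[CJW] = -9/8
[NQC]:[CJW] = 1/2:-9/8 = -4/9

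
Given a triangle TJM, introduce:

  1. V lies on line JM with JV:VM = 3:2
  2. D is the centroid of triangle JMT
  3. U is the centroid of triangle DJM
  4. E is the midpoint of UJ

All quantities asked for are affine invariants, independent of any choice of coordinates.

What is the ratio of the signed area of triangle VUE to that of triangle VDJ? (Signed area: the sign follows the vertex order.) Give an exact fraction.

Assign T = (0, 0), J = (1, 0), M = (0, 1) — the answer is frame-independent, so this choice is without loss of generality.
1. V lies on line JM with JV:VM = 3:2 ⇒ V = (2/5, 3/5)
2. D is the centroid of triangle JMT ⇒ D = (1/3, 1/3)
3. U is the centroid of triangle DJM ⇒ U = (4/9, 4/9)
4. E is the midpoint of UJ ⇒ E = (13/18, 2/9)
2·[VUE] = 1/30, 2·[VDJ] = 1/5
[VUE]:[VDJ] = 1/30:1/5 = 1/6

[VUE]:[VDJ] = 1/6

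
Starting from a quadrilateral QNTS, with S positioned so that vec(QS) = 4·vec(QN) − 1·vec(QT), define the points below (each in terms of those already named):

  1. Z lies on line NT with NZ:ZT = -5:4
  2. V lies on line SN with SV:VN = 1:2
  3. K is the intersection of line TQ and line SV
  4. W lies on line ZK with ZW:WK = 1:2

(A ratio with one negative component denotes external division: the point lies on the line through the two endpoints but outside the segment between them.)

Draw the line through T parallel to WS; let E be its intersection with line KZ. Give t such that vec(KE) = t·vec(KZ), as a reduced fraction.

Work in coordinates with Q = (0, 0), N = (1, 0), T = (0, 1), S = (4, -1).
1. Z lies on line NT with NZ:ZT = -5:4 ⇒ Z = (-4, 5)
2. V lies on line SN with SV:VN = 1:2 ⇒ V = (3, -2/3)
3. K is the intersection of line TQ and line SV ⇒ K = (0, 1/3)
4. W lies on line ZK with ZW:WK = 1:2 ⇒ W = (-8/3, 31/9)
through T parallel to WS: direction (20/3, -40/9); meets KZ at E = (-4/3, 17/9)
E = K + t·(Z−K) with t = 1/3

t = 1/3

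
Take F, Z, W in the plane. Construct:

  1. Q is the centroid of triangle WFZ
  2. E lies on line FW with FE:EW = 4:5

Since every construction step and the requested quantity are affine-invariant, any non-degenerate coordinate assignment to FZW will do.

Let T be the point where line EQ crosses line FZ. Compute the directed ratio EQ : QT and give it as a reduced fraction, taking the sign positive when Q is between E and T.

EQ:QT = 1/3

Work in coordinates with F = (0, 0), Z = (1, 0), W = (0, 1).
1. Q is the centroid of triangle WFZ ⇒ Q = (1/3, 1/3)
2. E lies on line FW with FE:EW = 4:5 ⇒ E = (0, 4/9)
line EQ meets FZ at T = (4/3, 0)
Q = E + t·(T−E) with t = 1/4, so EQ:QT = 1/4:3/4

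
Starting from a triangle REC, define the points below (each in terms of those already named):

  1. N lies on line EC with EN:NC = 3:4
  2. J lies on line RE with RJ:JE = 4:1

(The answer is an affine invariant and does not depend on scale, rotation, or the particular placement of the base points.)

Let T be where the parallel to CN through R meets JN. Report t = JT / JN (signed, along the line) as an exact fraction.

t = -4

Choose coordinates R = (0, 0), E = (1, 0), C = (0, 1).
1. N lies on line EC with EN:NC = 3:4 ⇒ N = (4/7, 3/7)
2. J lies on line RE with RJ:JE = 4:1 ⇒ J = (4/5, 0)
through R parallel to CN: direction (4/7, -4/7); meets JN at T = (12/7, -12/7)
T = J + t·(N−J) with t = -4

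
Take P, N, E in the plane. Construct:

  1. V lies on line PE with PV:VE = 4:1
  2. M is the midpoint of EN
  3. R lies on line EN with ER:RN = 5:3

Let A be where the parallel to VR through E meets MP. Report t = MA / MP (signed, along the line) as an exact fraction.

Set P = (0, 0), N = (1, 0), E = (0, 1); any affine frame gives the same invariant.
1. V lies on line PE with PV:VE = 4:1 ⇒ V = (0, 4/5)
2. M is the midpoint of EN ⇒ M = (1/2, 1/2)
3. R lies on line EN with ER:RN = 5:3 ⇒ R = (5/8, 3/8)
through E parallel to VR: direction (5/8, -17/40); meets MP at A = (25/42, 25/42)
A = M + t·(P−M) with t = -4/21

t = -4/21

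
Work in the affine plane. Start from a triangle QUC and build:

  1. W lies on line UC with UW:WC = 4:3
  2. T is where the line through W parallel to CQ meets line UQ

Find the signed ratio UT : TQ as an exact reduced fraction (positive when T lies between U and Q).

UT:TQ = 4/3

Assign Q = (0, 0), U = (1, 0), C = (0, 1) — the answer is frame-independent, so this choice is without loss of generality.
1. W lies on line UC with UW:WC = 4:3 ⇒ W = (3/7, 4/7)
2. T is where the line through W parallel to CQ meets line UQ ⇒ T = (3/7, 0)
T = U + t·(Q−U) with t = 4/7, so UT:TQ = t:(1−t) = 4/7:3/7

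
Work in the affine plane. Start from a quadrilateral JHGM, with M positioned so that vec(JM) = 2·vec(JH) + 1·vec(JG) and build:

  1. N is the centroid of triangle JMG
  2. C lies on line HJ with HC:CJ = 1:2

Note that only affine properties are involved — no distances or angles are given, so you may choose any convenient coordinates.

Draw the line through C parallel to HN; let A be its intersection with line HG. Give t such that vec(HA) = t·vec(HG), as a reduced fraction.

t = 2/3

Work in coordinates with J = (0, 0), H = (1, 0), G = (0, 1), M = (2, 1).
1. N is the centroid of triangle JMG ⇒ N = (2/3, 2/3)
2. C lies on line HJ with HC:CJ = 1:2 ⇒ C = (2/3, 0)
through C parallel to HN: direction (-1/3, 2/3); meets HG at A = (1/3, 2/3)
A = H + t·(G−H) with t = 2/3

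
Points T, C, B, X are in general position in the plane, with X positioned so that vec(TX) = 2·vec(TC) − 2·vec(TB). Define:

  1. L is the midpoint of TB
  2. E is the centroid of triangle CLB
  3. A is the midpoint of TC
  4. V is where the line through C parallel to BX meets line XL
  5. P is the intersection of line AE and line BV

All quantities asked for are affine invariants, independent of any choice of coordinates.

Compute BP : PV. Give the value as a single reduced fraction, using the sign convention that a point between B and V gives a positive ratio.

Work in coordinates with T = (0, 0), C = (1, 0), B = (0, 1), X = (2, -2).
1. L is the midpoint of TB ⇒ L = (0, 1/2)
2. E is the centroid of triangle CLB ⇒ E = (1/3, 1/2)
3. A is the midpoint of TC ⇒ A = (1/2, 0)
4. V is where the line through C parallel to BX meets line XL ⇒ V = (4, -9/2)
5. P is the intersection of line AE and line BV ⇒ P = (4/13, 15/26)
P = B + t·(V−B) with t = 1/13, so BP:PV = t:(1−t) = 1/13:12/13

BP:PV = 1/12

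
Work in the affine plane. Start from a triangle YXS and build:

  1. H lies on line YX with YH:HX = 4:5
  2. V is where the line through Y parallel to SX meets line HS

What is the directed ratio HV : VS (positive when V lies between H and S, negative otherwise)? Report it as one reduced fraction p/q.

HV:VS = -4/9

Set Y = (0, 0), X = (1, 0), S = (0, 1); any affine frame gives the same invariant.
1. H lies on line YX with YH:HX = 4:5 ⇒ H = (4/9, 0)
2. V is where the line through Y parallel to SX meets line HS ⇒ V = (4/5, -4/5)
V = H + t·(S−H) with t = -4/5, so HV:VS = t:(1−t) = -4/5:9/5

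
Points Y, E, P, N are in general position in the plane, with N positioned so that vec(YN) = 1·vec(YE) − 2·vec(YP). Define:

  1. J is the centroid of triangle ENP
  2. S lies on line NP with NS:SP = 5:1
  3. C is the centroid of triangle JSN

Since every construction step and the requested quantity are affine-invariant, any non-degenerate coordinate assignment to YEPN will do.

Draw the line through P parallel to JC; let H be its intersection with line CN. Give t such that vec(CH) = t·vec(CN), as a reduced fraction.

t = -7/5

Work in coordinates with Y = (0, 0), E = (1, 0), P = (0, 1), N = (1, -2).
1. J is the centroid of triangle ENP ⇒ J = (2/3, -1/3)
2. S lies on line NP with NS:SP = 5:1 ⇒ S = (1/6, 1/2)
3. C is the centroid of triangle JSN ⇒ C = (11/18, -11/18)
through P parallel to JC: direction (-1/18, -5/18); meets CN at H = (1/15, 4/3)
H = C + t·(N−C) with t = -7/5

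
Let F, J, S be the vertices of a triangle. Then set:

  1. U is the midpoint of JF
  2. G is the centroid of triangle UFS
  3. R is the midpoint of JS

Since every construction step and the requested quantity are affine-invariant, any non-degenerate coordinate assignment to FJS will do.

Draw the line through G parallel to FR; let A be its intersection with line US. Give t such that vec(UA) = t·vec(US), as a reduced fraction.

Assign F = (0, 0), J = (1, 0), S = (0, 1) — the answer is frame-independent, so this choice is without loss of generality.
1. U is the midpoint of JF ⇒ U = (1/2, 0)
2. G is the centroid of triangle UFS ⇒ G = (1/6, 1/3)
3. R is the midpoint of JS ⇒ R = (1/2, 1/2)
through G parallel to FR: direction (1/2, 1/2); meets US at A = (5/18, 4/9)
A = U + t·(S−U) with t = 4/9

t = 4/9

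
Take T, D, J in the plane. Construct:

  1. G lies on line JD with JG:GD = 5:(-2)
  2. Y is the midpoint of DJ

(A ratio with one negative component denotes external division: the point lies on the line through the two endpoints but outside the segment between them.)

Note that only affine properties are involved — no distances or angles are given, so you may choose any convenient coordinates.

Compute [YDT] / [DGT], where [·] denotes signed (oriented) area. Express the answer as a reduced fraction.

Assign T = (0, 0), D = (1, 0), J = (0, 1) — the answer is frame-independent, so this choice is without loss of generality.
1. G lies on line JD with JG:GD = 5:(-2) ⇒ G = (5/3, -2/3)
2. Y is the midpoint of DJ ⇒ Y = (1/2, 1/2)
2·[YDT] = -1/2, 2·[DGT] = -2/3
[YDT]:[DGT] = -1/2:-2/3 = 3/4

[YDT]:[DGT] = 3/4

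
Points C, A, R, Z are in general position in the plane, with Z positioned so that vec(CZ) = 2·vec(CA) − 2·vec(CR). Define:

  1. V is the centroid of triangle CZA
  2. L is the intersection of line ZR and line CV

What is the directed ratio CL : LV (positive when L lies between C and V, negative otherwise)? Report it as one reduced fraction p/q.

Set C = (0, 0), A = (1, 0), R = (0, 1), Z = (2, -2); any affine frame gives the same invariant.
1. V is the centroid of triangle CZA ⇒ V = (1, -2/3)
2. L is the intersection of line ZR and line CV ⇒ L = (6/5, -4/5)
L = C + t·(V−C) with t = 6/5, so CL:LV = t:(1−t) = 6/5:-1/5

CL:LV = -6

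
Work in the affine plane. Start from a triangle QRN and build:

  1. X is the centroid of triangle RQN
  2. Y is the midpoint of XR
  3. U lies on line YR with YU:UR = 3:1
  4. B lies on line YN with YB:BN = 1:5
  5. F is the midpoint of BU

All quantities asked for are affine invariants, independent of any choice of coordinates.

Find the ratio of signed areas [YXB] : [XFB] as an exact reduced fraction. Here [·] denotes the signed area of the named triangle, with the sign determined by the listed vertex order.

[YXB]:[XFB] = -8/7

Choose coordinates Q = (0, 0), R = (1, 0), N = (0, 1).
1. X is the centroid of triangle RQN ⇒ X = (1/3, 1/3)
2. Y is the midpoint of XR ⇒ Y = (2/3, 1/6)
3. U lies on line YR with YU:UR = 3:1 ⇒ U = (11/12, 1/24)
4. B lies on line YN with YB:BN = 1:5 ⇒ B = (5/9, 11/36)
5. F is the midpoint of BU ⇒ F = (53/72, 25/144)
2·[YXB] = -1/36, 2·[XFB] = 7/288
[YXB]:[XFB] = -1/36:7/288 = -8/7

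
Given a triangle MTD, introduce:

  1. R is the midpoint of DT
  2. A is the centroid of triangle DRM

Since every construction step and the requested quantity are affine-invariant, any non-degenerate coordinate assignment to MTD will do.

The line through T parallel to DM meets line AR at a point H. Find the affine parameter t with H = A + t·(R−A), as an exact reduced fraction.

Work in coordinates with M = (0, 0), T = (1, 0), D = (0, 1).
1. R is the midpoint of DT ⇒ R = (1/2, 1/2)
2. A is the centroid of triangle DRM ⇒ A = (1/6, 1/2)
through T parallel to DM: direction (0, -1); meets AR at H = (1, 1/2)
H = A + t·(R−A) with t = 5/2

t = 5/2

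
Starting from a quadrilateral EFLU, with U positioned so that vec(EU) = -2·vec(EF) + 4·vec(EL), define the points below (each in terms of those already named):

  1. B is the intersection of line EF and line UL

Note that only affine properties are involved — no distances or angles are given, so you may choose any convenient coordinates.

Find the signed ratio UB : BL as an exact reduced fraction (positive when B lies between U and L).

Choose coordinates E = (0, 0), F = (1, 0), L = (0, 1), U = (-2, 4).
1. B is the intersection of line EF and line UL ⇒ B = (2/3, 0)
B = U + t·(L−U) with t = 4/3, so UB:BL = t:(1−t) = 4/3:-1/3

UB:BL = -4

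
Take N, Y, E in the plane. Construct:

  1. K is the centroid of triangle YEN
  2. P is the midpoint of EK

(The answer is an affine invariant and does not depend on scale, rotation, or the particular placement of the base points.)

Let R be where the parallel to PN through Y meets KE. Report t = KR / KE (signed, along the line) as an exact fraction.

t = -3/2

Set N = (0, 0), Y = (1, 0), E = (0, 1); any affine frame gives the same invariant.
1. K is the centroid of triangle YEN ⇒ K = (1/3, 1/3)
2. P is the midpoint of EK ⇒ P = (1/6, 2/3)
through Y parallel to PN: direction (-1/6, -2/3); meets KE at R = (5/6, -2/3)
R = K + t·(E−K) with t = -3/2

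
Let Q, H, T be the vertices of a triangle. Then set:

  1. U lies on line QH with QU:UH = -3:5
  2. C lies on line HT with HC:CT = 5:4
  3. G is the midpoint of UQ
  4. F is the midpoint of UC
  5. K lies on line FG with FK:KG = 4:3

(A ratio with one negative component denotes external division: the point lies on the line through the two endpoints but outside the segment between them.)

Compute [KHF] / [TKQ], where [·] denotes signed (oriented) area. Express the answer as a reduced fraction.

[KHF]:[TKQ] = 14/33

Choose coordinates Q = (0, 0), H = (1, 0), T = (0, 1).
1. U lies on line QH with QU:UH = -3:5 ⇒ U = (-3/2, 0)
2. C lies on line HT with HC:CT = 5:4 ⇒ C = (4/9, 5/9)
3. G is the midpoint of UQ ⇒ G = (-3/4, 0)
4. F is the midpoint of UC ⇒ F = (-19/36, 5/18)
5. K lies on line FG with FK:KG = 4:3 ⇒ K = (-55/84, 5/42)
2·[KHF] = 5/18, 2·[TKQ] = 55/84
[KHF]:[TKQ] = 5/18:55/84 = 14/33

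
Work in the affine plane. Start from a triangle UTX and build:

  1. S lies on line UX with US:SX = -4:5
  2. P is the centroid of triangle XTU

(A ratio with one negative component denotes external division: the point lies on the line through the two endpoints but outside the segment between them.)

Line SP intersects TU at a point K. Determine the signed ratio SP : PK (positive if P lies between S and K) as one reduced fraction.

Assign U = (0, 0), T = (1, 0), X = (0, 1) — the answer is frame-independent, so this choice is without loss of generality.
1. S lies on line UX with US:SX = -4:5 ⇒ S = (0, -4)
2. P is the centroid of triangle XTU ⇒ P = (1/3, 1/3)
line SP meets TU at K = (4/13, 0)
P = S + t·(K−S) with t = 13/12, so SP:PK = 13/12:-1/12

SP:PK = -13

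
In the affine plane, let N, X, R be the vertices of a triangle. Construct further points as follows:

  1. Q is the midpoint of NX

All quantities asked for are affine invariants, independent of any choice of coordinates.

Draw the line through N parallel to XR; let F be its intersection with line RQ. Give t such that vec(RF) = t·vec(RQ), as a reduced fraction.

Set N = (0, 0), X = (1, 0), R = (0, 1); any affine frame gives the same invariant.
1. Q is the midpoint of NX ⇒ Q = (1/2, 0)
through N parallel to XR: direction (-1, 1); meets RQ at F = (1, -1)
F = R + t·(Q−R) with t = 2

t = 2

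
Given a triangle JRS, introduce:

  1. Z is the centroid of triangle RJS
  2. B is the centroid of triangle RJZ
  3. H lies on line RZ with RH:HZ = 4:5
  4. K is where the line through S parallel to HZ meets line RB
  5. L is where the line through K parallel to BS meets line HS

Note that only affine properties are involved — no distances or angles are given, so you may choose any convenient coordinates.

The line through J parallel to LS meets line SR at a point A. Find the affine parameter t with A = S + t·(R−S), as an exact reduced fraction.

t = -19/4

Choose coordinates J = (0, 0), R = (1, 0), S = (0, 1).
1. Z is the centroid of triangle RJS ⇒ Z = (1/3, 1/3)
2. B is the centroid of triangle RJZ ⇒ B = (4/9, 1/9)
3. H lies on line RZ with RH:HZ = 4:5 ⇒ H = (19/27, 4/27)
4. K is where the line through S parallel to HZ meets line RB ⇒ K = (8/3, -1/3)
5. L is where the line through K parallel to BS meets line HS ⇒ L = (76/15, -77/15)
through J parallel to LS: direction (-76/15, 92/15); meets SR at A = (-19/4, 23/4)
A = S + t·(R−S) with t = -19/4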